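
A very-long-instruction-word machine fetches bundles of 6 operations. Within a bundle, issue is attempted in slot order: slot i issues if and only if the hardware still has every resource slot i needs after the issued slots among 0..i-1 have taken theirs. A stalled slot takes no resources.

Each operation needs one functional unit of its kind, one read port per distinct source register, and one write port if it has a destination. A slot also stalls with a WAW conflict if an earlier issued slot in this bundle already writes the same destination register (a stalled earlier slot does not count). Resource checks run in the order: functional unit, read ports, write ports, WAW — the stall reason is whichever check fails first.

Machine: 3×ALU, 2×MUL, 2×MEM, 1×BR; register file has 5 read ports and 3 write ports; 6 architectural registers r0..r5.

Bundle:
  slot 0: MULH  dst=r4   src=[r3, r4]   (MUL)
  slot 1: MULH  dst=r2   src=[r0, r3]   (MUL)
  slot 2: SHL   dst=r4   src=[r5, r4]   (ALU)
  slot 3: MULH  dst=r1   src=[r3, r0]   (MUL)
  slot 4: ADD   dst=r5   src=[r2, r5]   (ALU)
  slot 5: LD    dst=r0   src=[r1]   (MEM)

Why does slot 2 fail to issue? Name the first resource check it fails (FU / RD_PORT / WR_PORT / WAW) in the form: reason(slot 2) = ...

  0. MUL→r4 ⇒ go  {3A/1Mu/2Ld/1B | 3r 2w}
  1. MUL→r2 ⇒ go  {3A/0Mu/2Ld/1B | 1r 1w}
  2. ALU→r4 ⇒ no(RD_PORT)  {3A/0Mu/2Ld/1B | 1r 1w}
  3. MUL→r1 ⇒ no(FU)  {3A/0Mu/2Ld/1B | 1r 1w}
  4. ALU→r5 ⇒ no(RD_PORT)  {3A/0Mu/2Ld/1B | 1r 1w}
  5. MEM→r0 ⇒ go  {3A/0Mu/1Ld/1B | 0r 0w}

reason(slot 2) = RD_PORT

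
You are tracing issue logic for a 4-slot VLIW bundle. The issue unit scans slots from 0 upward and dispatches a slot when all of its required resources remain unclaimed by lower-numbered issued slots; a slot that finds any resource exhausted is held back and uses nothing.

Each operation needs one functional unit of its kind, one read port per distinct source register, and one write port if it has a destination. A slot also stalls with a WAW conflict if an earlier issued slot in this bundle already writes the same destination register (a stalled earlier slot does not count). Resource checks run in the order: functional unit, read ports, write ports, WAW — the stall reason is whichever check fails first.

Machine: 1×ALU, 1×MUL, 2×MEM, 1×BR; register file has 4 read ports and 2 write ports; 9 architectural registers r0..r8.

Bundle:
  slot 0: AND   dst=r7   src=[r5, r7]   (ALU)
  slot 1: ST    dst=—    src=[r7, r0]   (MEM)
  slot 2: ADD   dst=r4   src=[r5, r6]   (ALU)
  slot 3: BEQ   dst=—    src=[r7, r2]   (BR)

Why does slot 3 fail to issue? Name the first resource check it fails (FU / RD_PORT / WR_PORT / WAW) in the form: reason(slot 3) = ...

(0) want 1×ALU +2rd +1wr — yes → AL0|MU1|ME2|BR1|rd2|wr1
(1) want 1×MEM +2rd +0wr — yes → AL0|MU1|ME1|BR1|rd0|wr1
(2) want 1×ALU +2rd +1wr — FU → AL0|MU1|ME1|BR1|rd0|wr1
(3) want 1×BR +2rd +0wr — RD_PORT → AL0|MU1|ME1|BR1|rd0|wr1

reason(slot 3) = RD_PORT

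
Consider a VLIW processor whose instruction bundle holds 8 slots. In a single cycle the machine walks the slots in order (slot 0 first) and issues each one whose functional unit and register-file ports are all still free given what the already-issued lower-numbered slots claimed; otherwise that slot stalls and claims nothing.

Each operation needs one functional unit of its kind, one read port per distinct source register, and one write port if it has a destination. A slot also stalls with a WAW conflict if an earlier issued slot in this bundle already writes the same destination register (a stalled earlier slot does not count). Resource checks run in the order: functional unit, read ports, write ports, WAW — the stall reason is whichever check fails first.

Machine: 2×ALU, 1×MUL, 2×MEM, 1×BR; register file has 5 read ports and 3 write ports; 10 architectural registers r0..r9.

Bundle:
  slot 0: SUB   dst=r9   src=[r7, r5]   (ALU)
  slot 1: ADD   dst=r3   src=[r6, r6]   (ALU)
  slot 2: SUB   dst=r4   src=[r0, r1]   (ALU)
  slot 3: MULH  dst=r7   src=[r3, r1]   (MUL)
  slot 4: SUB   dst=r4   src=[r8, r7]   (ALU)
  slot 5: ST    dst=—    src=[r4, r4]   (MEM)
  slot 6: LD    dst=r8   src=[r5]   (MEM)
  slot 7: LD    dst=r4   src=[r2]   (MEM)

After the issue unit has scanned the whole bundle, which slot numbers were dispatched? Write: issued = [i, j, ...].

issued = [0, 1, 3]

slot 0 (ALU): ISSUE — free A1,Mu1,Ld2,B1 rp3 wp2
slot 1 (ALU): ISSUE — free A0,Mu1,Ld2,B1 rp2 wp1
slot 2 (ALU): stall FU — free A0,Mu1,Ld2,B1 rp2 wp1
slot 3 (MUL): ISSUE — free A0,Mu0,Ld2,B1 rp0 wp0
slot 4 (ALU): stall FU — free A0,Mu0,Ld2,B1 rp0 wp0
slot 5 (MEM): stall RD_PORT — free A0,Mu0,Ld2,B1 rp0 wp0
slot 6 (MEM): stall RD_PORT — free A0,Mu0,Ld2,B1 rp0 wp0
slot 7 (MEM): stall RD_PORT — free A0,Mu0,Ld2,B1 rp0 wp0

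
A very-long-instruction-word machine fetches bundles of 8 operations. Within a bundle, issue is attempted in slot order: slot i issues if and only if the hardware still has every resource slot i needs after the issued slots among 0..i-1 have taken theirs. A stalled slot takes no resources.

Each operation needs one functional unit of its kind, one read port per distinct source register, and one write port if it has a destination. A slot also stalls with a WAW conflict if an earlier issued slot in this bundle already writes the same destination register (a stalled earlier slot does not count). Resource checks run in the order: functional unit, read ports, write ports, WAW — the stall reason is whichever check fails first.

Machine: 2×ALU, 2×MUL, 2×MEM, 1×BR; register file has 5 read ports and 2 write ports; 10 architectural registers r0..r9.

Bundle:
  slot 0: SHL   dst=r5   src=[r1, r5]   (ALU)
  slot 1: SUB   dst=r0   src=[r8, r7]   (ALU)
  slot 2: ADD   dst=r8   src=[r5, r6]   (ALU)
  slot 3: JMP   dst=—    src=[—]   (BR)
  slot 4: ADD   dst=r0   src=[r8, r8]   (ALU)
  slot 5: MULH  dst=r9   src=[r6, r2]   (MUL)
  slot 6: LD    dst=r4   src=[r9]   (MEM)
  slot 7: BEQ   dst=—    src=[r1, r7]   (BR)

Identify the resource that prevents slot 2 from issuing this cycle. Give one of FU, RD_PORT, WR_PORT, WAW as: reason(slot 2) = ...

reason(slot 2) = FU

#0 ALU src=r1,r5 dispatched  <A:1 Mu:2 Ld:2 B:1 rd:3 wr:1>
#1 ALU src=r8,r7 dispatched  <A:0 Mu:2 Ld:2 B:1 rd:1 wr:0>
#2 ALU src=r5,r6 held:FU  <A:0 Mu:2 Ld:2 B:1 rd:1 wr:0>
#3 BR src=- dispatched  <A:0 Mu:2 Ld:2 B:0 rd:1 wr:0>
#4 ALU src=r8,r8 held:FU  <A:0 Mu:2 Ld:2 B:0 rd:1 wr:0>
#5 MUL src=r6,r2 held:RD_PORT  <A:0 Mu:2 Ld:2 B:0 rd:1 wr:0>
#6 MEM src=r9 held:WR_PORT  <A:0 Mu:2 Ld:2 B:0 rd:1 wr:0>
#7 BR src=r1,r7 held:FU  <A:0 Mu:2 Ld:2 B:0 rd:1 wr:0>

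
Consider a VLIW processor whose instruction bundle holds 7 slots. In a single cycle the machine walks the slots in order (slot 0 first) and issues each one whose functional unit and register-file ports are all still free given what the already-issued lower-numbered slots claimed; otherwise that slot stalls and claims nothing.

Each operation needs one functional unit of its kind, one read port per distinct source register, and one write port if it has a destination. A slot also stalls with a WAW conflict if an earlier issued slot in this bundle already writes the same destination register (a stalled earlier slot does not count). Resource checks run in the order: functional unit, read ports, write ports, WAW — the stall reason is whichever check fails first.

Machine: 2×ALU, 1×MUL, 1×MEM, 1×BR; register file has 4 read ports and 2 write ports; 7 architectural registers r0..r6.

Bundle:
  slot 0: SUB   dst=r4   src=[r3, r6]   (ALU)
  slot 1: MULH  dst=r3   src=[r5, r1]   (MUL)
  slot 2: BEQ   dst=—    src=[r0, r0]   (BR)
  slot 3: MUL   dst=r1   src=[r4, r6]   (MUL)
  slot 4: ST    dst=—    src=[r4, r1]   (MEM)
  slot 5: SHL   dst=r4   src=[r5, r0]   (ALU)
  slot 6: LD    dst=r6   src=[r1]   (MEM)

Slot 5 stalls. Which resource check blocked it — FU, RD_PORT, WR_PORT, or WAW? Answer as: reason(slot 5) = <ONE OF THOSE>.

(0) want 1×ALU +2rd +1wr — yes → AL1|MU1|ME1|BR1|rd2|wr1
(1) want 1×MUL +2rd +1wr — yes → AL1|MU0|ME1|BR1|rd0|wr0
(2) want 1×BR +1rd +0wr — RD_PORT → AL1|MU0|ME1|BR1|rd0|wr0
(3) want 1×MUL +2rd +1wr — FU → AL1|MU0|ME1|BR1|rd0|wr0
(4) want 1×MEM +2rd +0wr — RD_PORT → AL1|MU0|ME1|BR1|rd0|wr0
(5) want 1×ALU +2rd +1wr — RD_PORT → AL1|MU0|ME1|BR1|rd0|wr0
(6) want 1×MEM +1rd +1wr — RD_PORT → AL1|MU0|ME1|BR1|rd0|wr0

reason(slot 5) = RD_PORT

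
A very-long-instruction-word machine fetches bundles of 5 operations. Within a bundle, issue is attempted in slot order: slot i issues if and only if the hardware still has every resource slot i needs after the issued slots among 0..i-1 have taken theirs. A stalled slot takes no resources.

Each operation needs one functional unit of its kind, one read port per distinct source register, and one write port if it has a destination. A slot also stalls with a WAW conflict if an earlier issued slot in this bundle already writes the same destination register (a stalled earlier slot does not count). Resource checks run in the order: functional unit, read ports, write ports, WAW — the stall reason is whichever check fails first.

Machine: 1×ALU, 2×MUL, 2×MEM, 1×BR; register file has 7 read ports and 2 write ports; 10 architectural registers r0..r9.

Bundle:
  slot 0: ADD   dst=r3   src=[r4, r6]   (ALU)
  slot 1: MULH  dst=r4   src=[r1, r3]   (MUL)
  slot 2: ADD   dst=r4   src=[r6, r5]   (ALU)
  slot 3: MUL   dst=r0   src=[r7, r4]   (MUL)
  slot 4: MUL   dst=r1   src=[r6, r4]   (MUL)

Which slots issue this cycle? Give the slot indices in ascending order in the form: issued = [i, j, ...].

slot 0 (ALU): ISSUE — free A0,Mu2,Ld2,B1 rp5 wp1
slot 1 (MUL): ISSUE — free A0,Mu1,Ld2,B1 rp3 wp0
slot 2 (ALU): stall FU — free A0,Mu1,Ld2,B1 rp3 wp0
slot 3 (MUL): stall WR_PORT — free A0,Mu1,Ld2,B1 rp3 wp0
slot 4 (MUL): stall WR_PORT — free A0,Mu1,Ld2,B1 rp3 wp0

issued = [0, 1]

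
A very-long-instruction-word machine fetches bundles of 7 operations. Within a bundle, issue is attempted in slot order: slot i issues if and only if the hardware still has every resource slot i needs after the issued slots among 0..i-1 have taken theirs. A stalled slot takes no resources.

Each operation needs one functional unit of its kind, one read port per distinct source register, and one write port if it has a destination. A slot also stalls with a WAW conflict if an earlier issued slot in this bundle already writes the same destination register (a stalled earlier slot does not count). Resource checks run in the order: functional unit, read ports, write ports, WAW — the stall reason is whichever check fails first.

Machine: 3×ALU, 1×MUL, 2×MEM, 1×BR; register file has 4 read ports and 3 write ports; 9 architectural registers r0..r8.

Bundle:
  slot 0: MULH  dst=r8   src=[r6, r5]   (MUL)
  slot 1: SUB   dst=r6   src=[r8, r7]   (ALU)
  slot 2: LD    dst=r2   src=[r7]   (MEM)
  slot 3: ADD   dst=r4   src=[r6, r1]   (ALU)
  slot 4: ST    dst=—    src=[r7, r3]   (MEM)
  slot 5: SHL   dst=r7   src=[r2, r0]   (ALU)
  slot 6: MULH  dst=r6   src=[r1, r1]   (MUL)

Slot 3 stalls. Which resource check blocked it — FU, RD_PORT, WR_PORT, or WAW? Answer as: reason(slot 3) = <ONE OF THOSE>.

[0] MUL needs rd=2 wr=1: ok; after: ALU=3 MUL=0 MEM=2 BR=1, R=2, W=2
[1] ALU needs rd=2 wr=1: ok; after: ALU=2 MUL=0 MEM=2 BR=1, R=0, W=1
[2] MEM needs rd=1 wr=1: RD_PORT; after: ALU=2 MUL=0 MEM=2 BR=1, R=0, W=1
[3] ALU needs rd=2 wr=1: RD_PORT; after: ALU=2 MUL=0 MEM=2 BR=1, R=0, W=1
[4] MEM needs rd=2 wr=0: RD_PORT; after: ALU=2 MUL=0 MEM=2 BR=1, R=0, W=1
[5] ALU needs rd=2 wr=1: RD_PORT; after: ALU=2 MUL=0 MEM=2 BR=1, R=0, W=1
[6] MUL needs rd=1 wr=1: FU; after: ALU=2 MUL=0 MEM=2 BR=1, R=0, W=1

reason(slot 3) = RD_PORT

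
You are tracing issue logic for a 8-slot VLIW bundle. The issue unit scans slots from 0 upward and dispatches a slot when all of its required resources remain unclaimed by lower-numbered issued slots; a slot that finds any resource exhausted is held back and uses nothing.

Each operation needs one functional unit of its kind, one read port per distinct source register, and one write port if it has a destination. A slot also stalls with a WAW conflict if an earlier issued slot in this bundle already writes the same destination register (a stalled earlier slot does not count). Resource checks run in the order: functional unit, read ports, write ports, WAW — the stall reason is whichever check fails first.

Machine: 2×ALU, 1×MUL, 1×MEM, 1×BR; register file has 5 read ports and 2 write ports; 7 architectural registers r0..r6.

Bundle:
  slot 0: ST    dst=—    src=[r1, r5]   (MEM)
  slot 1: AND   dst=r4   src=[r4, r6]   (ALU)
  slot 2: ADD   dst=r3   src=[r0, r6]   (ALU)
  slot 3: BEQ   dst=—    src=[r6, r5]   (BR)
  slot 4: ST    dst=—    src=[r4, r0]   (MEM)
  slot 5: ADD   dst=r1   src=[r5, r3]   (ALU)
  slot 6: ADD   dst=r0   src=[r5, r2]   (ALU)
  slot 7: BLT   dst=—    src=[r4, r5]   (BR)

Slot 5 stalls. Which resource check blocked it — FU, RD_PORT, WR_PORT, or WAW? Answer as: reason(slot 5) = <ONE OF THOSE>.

#0 MEM src=r1,r5 dispatched  <A:2 Mu:1 Ld:0 B:1 rd:3 wr:2>
#1 ALU src=r4,r6 dispatched  <A:1 Mu:1 Ld:0 B:1 rd:1 wr:1>
#2 ALU src=r0,r6 held:RD_PORT  <A:1 Mu:1 Ld:0 B:1 rd:1 wr:1>
#3 BR src=r6,r5 held:RD_PORT  <A:1 Mu:1 Ld:0 B:1 rd:1 wr:1>
#4 MEM src=r4,r0 held:FU  <A:1 Mu:1 Ld:0 B:1 rd:1 wr:1>
#5 ALU src=r5,r3 held:RD_PORT  <A:1 Mu:1 Ld:0 B:1 rd:1 wr:1>
#6 ALU src=r5,r2 held:RD_PORT  <A:1 Mu:1 Ld:0 B:1 rd:1 wr:1>
#7 BR src=r4,r5 held:RD_PORT  <A:1 Mu:1 Ld:0 B:1 rd:1 wr:1>

reason(slot 5) = RD_PORT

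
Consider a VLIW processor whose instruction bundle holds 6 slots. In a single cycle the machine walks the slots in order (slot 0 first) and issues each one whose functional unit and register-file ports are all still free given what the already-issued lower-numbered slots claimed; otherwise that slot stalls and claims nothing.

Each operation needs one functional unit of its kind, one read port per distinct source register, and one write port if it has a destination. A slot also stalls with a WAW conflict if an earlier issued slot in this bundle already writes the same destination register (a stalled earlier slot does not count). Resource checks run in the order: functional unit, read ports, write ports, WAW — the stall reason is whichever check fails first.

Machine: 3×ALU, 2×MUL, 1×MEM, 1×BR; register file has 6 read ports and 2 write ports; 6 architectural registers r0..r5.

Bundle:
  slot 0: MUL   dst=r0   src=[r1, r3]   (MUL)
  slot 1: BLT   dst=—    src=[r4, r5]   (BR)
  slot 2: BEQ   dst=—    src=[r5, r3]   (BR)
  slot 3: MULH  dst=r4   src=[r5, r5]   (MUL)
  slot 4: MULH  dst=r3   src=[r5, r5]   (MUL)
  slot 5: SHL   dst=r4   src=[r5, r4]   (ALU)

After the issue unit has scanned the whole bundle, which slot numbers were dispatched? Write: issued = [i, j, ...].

#0 MUL src=r1,r3 dispatched  <A:3 Mu:1 Ld:1 B:1 rd:4 wr:1>
#1 BR src=r4,r5 dispatched  <A:3 Mu:1 Ld:1 B:0 rd:2 wr:1>
#2 BR src=r5,r3 held:FU  <A:3 Mu:1 Ld:1 B:0 rd:2 wr:1>
#3 MUL src=r5,r5 dispatched  <A:3 Mu:0 Ld:1 B:0 rd:1 wr:0>
#4 MUL src=r5,r5 held:FU  <A:3 Mu:0 Ld:1 B:0 rd:1 wr:0>
#5 ALU src=r5,r4 held:RD_PORT  <A:3 Mu:0 Ld:1 B:0 rd:1 wr:0>

issued = [0, 1, 3]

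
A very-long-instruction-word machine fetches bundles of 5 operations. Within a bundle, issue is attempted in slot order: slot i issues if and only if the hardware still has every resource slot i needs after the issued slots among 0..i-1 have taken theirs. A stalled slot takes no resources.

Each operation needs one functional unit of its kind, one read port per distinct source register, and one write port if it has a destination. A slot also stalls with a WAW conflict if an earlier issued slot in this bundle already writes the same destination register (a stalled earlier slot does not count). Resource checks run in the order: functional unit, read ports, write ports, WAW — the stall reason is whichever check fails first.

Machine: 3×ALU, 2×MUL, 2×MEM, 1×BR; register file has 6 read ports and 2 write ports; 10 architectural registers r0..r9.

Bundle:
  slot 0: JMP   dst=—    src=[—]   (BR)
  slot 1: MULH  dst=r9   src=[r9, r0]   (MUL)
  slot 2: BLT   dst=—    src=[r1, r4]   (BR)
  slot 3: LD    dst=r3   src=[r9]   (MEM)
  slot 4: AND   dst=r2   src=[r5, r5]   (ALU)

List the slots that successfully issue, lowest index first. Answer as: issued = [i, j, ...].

#0 BR src=- dispatched  <A:3 Mu:2 Ld:2 B:0 rd:6 wr:2>
#1 MUL src=r9,r0 dispatched  <A:3 Mu:1 Ld:2 B:0 rd:4 wr:1>
#2 BR src=r1,r4 held:FU  <A:3 Mu:1 Ld:2 B:0 rd:4 wr:1>
#3 MEM src=r9 dispatched  <A:3 Mu:1 Ld:1 B:0 rd:3 wr:0>
#4 ALU src=r5,r5 held:WR_PORT  <A:3 Mu:1 Ld:1 B:0 rd:3 wr:0>

issued = [0, 1, 3]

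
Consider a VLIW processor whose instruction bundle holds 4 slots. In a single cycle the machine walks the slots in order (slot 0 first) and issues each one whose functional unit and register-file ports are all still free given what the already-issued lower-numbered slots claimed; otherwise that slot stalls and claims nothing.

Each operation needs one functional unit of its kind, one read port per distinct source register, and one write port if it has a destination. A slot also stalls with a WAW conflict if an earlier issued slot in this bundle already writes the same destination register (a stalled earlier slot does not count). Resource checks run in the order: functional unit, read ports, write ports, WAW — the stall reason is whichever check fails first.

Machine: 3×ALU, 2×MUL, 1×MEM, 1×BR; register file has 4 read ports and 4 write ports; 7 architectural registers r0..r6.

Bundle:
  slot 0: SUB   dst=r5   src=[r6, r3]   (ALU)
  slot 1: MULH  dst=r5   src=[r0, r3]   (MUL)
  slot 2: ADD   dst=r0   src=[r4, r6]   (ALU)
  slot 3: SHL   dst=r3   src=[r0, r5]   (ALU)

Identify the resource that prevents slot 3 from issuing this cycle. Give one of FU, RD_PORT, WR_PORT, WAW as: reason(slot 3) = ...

slot 0 (ALU): ISSUE — free A2,Mu2,Ld1,B1 rp2 wp3
slot 1 (MUL): stall WAW — free A2,Mu2,Ld1,B1 rp2 wp3
slot 2 (ALU): ISSUE — free A1,Mu2,Ld1,B1 rp0 wp2
slot 3 (ALU): stall RD_PORT — free A1,Mu2,Ld1,B1 rp0 wp2

reason(slot 3) = RD_PORT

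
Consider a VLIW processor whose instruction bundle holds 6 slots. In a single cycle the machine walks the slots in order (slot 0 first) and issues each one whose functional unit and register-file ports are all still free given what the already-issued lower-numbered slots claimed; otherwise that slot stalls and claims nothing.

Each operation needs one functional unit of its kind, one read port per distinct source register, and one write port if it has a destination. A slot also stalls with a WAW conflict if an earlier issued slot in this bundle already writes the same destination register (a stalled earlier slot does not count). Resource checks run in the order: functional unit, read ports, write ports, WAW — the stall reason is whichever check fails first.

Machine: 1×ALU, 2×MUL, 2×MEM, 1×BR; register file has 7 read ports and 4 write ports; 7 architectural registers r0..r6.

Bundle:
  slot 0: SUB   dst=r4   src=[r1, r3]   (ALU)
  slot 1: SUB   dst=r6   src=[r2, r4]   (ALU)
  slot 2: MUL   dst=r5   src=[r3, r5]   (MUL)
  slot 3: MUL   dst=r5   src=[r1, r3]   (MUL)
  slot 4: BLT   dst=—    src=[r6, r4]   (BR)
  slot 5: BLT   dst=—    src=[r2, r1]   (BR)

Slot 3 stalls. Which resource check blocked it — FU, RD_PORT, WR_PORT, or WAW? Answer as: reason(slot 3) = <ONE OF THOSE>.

reason(slot 3) = WAW

[0] ALU needs rd=2 wr=1: ok; after: ALU=0 MUL=2 MEM=2 BR=1, R=5, W=3
[1] ALU needs rd=2 wr=1: FU; after: ALU=0 MUL=2 MEM=2 BR=1, R=5, W=3
[2] MUL needs rd=2 wr=1: ok; after: ALU=0 MUL=1 MEM=2 BR=1, R=3, W=2
[3] MUL needs rd=2 wr=1: WAW; after: ALU=0 MUL=1 MEM=2 BR=1, R=3, W=2
[4] BR needs rd=2 wr=0: ok; after: ALU=0 MUL=1 MEM=2 BR=0, R=1, W=2
[5] BR needs rd=2 wr=0: FU; after: ALU=0 MUL=1 MEM=2 BR=0, R=1, W=2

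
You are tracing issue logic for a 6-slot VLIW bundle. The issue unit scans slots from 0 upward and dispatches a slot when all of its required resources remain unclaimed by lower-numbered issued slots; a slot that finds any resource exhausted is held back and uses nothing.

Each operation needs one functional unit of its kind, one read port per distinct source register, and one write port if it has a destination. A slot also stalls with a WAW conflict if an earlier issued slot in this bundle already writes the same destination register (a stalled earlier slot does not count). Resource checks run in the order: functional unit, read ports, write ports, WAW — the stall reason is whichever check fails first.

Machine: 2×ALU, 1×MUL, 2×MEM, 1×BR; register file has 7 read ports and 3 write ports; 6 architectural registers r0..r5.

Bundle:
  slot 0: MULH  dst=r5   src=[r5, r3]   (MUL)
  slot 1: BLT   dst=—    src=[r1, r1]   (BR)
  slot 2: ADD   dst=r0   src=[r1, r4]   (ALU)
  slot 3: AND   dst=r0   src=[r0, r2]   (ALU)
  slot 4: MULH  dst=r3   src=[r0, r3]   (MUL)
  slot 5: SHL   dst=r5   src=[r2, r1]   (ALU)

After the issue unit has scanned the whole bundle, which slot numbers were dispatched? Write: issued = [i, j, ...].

issued = [0, 1, 2]

slot 0 (MUL): ISSUE — free A2,Mu0,Ld2,B1 rp5 wp2
slot 1 (BR): ISSUE — free A2,Mu0,Ld2,B0 rp4 wp2
slot 2 (ALU): ISSUE — free A1,Mu0,Ld2,B0 rp2 wp1
slot 3 (ALU): stall WAW — free A1,Mu0,Ld2,B0 rp2 wp1
slot 4 (MUL): stall FU — free A1,Mu0,Ld2,B0 rp2 wp1
slot 5 (ALU): stall WAW — free A1,Mu0,Ld2,B0 rp2 wp1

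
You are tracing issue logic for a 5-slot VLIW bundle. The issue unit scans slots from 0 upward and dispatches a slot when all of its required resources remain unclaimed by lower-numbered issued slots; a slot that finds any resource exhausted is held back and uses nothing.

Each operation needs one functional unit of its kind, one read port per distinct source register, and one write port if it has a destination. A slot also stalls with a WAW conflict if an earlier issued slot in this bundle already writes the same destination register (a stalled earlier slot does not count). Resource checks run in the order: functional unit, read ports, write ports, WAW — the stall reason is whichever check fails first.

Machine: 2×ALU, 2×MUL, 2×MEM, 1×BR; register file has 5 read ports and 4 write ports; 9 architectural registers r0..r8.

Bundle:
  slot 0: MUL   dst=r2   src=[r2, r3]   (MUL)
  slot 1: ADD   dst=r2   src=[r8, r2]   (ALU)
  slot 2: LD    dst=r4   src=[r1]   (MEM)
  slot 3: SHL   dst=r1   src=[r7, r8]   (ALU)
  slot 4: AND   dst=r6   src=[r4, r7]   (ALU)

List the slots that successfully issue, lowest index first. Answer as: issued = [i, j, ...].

issued = [0, 2, 3]

#0 MUL src=r2,r3 dispatched  <A:2 Mu:1 Ld:2 B:1 rd:3 wr:3>
#1 ALU src=r8,r2 held:WAW  <A:2 Mu:1 Ld:2 B:1 rd:3 wr:3>
#2 MEM src=r1 dispatched  <A:2 Mu:1 Ld:1 B:1 rd:2 wr:2>
#3 ALU src=r7,r8 dispatched  <A:1 Mu:1 Ld:1 B:1 rd:0 wr:1>
#4 ALU src=r4,r7 held:RD_PORT  <A:1 Mu:1 Ld:1 B:1 rd:0 wr:1>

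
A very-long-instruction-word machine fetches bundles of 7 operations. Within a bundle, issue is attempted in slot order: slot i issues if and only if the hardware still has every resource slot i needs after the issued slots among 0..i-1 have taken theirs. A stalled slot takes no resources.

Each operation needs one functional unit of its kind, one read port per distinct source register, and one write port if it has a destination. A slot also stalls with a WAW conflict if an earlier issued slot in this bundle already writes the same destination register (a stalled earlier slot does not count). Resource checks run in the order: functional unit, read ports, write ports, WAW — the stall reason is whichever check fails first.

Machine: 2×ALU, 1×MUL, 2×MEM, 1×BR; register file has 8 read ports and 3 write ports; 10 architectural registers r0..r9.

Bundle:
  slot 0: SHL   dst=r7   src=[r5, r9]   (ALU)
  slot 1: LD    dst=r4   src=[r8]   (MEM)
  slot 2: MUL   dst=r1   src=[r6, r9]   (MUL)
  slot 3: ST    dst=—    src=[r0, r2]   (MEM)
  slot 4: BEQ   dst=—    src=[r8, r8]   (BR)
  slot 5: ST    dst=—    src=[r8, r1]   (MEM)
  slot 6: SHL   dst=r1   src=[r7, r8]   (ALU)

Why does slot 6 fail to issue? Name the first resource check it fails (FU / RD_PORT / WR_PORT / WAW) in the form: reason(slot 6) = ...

reason(slot 6) = RD_PORT

(0) want 1×ALU +2rd +1wr — yes → AL1|MU1|ME2|BR1|rd6|wr2
(1) want 1×MEM +1rd +1wr — yes → AL1|MU1|ME1|BR1|rd5|wr1
(2) want 1×MUL +2rd +1wr — yes → AL1|MU0|ME1|BR1|rd3|wr0
(3) want 1×MEM +2rd +0wr — yes → AL1|MU0|ME0|BR1|rd1|wr0
(4) want 1×BR +1rd +0wr — yes → AL1|MU0|ME0|BR0|rd0|wr0
(5) want 1×MEM +2rd +0wr — FU → AL1|MU0|ME0|BR0|rd0|wr0
(6) want 1×ALU +2rd +1wr — RD_PORT → AL1|MU0|ME0|BR0|rd0|wr0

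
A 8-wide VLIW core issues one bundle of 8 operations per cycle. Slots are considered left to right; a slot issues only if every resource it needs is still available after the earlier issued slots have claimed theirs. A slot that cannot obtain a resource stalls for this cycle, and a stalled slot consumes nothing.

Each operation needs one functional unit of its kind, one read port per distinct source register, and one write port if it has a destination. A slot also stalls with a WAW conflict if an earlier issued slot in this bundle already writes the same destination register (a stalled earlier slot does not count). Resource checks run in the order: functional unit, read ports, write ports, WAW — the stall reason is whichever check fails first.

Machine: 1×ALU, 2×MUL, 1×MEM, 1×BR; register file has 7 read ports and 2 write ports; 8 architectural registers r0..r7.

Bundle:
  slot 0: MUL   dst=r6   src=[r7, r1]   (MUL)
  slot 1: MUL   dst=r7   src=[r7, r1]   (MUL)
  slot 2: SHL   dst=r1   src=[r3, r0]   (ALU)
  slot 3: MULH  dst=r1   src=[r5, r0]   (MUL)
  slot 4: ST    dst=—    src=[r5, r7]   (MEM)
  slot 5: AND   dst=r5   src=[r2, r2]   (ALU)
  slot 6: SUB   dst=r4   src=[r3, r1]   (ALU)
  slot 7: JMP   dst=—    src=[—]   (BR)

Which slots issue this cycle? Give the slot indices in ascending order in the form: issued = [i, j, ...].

issued = [0, 1, 4, 7]

  0. MUL→r6 ⇒ go  {1A/1Mu/1Ld/1B | 5r 1w}
  1. MUL→r7 ⇒ go  {1A/0Mu/1Ld/1B | 3r 0w}
  2. ALU→r1 ⇒ no(WR_PORT)  {1A/0Mu/1Ld/1B | 3r 0w}
  3. MUL→r1 ⇒ no(FU)  {1A/0Mu/1Ld/1B | 3r 0w}
  4. MEM ⇒ go  {1A/0Mu/0Ld/1B | 1r 0w}
  5. ALU→r5 ⇒ no(WR_PORT)  {1A/0Mu/0Ld/1B | 1r 0w}
  6. ALU→r4 ⇒ no(RD_PORT)  {1A/0Mu/0Ld/1B | 1r 0w}
  7. BR ⇒ go  {1A/0Mu/0Ld/0B | 1r 0w}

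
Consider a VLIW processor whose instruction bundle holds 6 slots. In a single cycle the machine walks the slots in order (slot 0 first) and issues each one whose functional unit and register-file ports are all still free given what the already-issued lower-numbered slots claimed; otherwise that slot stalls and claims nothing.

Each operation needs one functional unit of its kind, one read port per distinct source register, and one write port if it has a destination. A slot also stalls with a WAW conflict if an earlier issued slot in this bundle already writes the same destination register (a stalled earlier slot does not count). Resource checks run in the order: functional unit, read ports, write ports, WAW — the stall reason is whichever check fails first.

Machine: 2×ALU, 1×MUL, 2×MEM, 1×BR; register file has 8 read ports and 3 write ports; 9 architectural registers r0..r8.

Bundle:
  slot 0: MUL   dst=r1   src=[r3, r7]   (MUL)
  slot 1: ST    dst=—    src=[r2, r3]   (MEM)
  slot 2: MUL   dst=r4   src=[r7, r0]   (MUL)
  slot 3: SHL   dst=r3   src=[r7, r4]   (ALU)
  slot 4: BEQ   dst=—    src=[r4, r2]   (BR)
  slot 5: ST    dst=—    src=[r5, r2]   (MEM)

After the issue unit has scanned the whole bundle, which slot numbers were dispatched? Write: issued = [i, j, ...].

[0] MUL needs rd=2 wr=1: ok; after: ALU=2 MUL=0 MEM=2 BR=1, R=6, W=2
[1] MEM needs rd=2 wr=0: ok; after: ALU=2 MUL=0 MEM=1 BR=1, R=4, W=2
[2] MUL needs rd=2 wr=1: FU; after: ALU=2 MUL=0 MEM=1 BR=1, R=4, W=2
[3] ALU needs rd=2 wr=1: ok; after: ALU=1 MUL=0 MEM=1 BR=1, R=2, W=1
[4] BR needs rd=2 wr=0: ok; after: ALU=1 MUL=0 MEM=1 BR=0, R=0, W=1
[5] MEM needs rd=2 wr=0: RD_PORT; after: ALU=1 MUL=0 MEM=1 BR=0, R=0, W=1

issued = [0, 1, 3, 4]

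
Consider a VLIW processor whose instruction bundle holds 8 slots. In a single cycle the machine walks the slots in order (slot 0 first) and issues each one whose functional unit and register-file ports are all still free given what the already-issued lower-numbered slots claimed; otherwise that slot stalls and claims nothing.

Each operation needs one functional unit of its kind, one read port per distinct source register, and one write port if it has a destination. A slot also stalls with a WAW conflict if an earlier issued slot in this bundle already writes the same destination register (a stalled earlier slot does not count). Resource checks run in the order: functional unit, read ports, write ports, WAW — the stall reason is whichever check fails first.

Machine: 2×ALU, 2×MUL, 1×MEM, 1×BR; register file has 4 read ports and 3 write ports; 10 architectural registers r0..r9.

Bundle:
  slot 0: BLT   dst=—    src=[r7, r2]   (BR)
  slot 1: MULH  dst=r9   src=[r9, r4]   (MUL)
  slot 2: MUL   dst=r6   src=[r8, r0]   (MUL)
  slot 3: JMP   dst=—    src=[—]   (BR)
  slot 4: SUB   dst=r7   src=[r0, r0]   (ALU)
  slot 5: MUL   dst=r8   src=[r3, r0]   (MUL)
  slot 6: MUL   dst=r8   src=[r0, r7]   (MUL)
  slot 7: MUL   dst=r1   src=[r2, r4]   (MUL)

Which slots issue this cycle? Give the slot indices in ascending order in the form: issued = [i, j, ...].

issued = [0, 1]

[0] BR needs rd=2 wr=0: ok; after: ALU=2 MUL=2 MEM=1 BR=0, R=2, W=3
[1] MUL needs rd=2 wr=1: ok; after: ALU=2 MUL=1 MEM=1 BR=0, R=0, W=2
[2] MUL needs rd=2 wr=1: RD_PORT; after: ALU=2 MUL=1 MEM=1 BR=0, R=0, W=2
[3] BR needs rd=0 wr=0: FU; after: ALU=2 MUL=1 MEM=1 BR=0, R=0, W=2
[4] ALU needs rd=1 wr=1: RD_PORT; after: ALU=2 MUL=1 MEM=1 BR=0, R=0, W=2
[5] MUL needs rd=2 wr=1: RD_PORT; after: ALU=2 MUL=1 MEM=1 BR=0, R=0, W=2
[6] MUL needs rd=2 wr=1: RD_PORT; after: ALU=2 MUL=1 MEM=1 BR=0, R=0, W=2
[7] MUL needs rd=2 wr=1: RD_PORT; after: ALU=2 MUL=1 MEM=1 BR=0, R=0, W=2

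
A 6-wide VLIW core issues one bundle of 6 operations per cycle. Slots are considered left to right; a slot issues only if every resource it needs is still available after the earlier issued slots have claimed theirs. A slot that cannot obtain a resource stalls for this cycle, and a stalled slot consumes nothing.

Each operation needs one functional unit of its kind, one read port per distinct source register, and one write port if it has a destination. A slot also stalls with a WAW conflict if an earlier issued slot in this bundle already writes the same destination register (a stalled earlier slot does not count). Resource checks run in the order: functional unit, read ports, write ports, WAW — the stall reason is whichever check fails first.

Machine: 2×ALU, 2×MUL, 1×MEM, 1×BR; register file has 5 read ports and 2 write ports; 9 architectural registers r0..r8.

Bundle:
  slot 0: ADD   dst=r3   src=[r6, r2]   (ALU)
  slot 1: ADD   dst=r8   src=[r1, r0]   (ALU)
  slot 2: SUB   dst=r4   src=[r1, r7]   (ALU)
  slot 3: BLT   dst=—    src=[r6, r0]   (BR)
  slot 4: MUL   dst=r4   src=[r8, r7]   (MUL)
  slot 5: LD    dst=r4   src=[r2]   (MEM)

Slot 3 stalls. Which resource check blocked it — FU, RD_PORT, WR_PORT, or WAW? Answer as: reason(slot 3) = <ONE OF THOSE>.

#0 ALU src=r6,r2 dispatched  <A:1 Mu:2 Ld:1 B:1 rd:3 wr:1>
#1 ALU src=r1,r0 dispatched  <A:0 Mu:2 Ld:1 B:1 rd:1 wr:0>
#2 ALU src=r1,r7 held:FU  <A:0 Mu:2 Ld:1 B:1 rd:1 wr:0>
#3 BR src=r6,r0 held:RD_PORT  <A:0 Mu:2 Ld:1 B:1 rd:1 wr:0>
#4 MUL src=r8,r7 held:RD_PORT  <A:0 Mu:2 Ld:1 B:1 rd:1 wr:0>
#5 MEM src=r2 held:WR_PORT  <A:0 Mu:2 Ld:1 B:1 rd:1 wr:0>

reason(slot 3) = RD_PORT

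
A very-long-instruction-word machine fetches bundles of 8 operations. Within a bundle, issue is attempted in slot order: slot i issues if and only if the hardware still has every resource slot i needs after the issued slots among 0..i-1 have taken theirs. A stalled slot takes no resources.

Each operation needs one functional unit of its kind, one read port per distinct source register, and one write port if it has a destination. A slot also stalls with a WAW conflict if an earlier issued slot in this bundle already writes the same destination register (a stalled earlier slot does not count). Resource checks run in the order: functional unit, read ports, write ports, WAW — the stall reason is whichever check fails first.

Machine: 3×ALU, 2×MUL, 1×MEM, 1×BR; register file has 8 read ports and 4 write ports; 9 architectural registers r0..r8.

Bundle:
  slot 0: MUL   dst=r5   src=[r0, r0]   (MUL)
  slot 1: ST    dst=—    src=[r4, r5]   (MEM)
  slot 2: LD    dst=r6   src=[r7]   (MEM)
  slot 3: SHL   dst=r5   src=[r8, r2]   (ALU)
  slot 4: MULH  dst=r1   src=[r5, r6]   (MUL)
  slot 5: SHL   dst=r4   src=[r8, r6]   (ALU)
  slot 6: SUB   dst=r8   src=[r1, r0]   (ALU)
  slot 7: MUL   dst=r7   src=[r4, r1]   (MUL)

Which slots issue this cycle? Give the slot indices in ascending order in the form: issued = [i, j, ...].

issued = [0, 1, 4, 5]

  0. MUL→r5 ⇒ go  {3A/1Mu/1Ld/1B | 7r 3w}
  1. MEM ⇒ go  {3A/1Mu/0Ld/1B | 5r 3w}
  2. MEM→r6 ⇒ no(FU)  {3A/1Mu/0Ld/1B | 5r 3w}
  3. ALU→r5 ⇒ no(WAW)  {3A/1Mu/0Ld/1B | 5r 3w}
  4. MUL→r1 ⇒ go  {3A/0Mu/0Ld/1B | 3r 2w}
  5. ALU→r4 ⇒ go  {2A/0Mu/0Ld/1B | 1r 1w}
  6. ALU→r8 ⇒ no(RD_PORT)  {2A/0Mu/0Ld/1B | 1r 1w}
  7. MUL→r7 ⇒ no(FU)  {2A/0Mu/0Ld/1B | 1r 1w}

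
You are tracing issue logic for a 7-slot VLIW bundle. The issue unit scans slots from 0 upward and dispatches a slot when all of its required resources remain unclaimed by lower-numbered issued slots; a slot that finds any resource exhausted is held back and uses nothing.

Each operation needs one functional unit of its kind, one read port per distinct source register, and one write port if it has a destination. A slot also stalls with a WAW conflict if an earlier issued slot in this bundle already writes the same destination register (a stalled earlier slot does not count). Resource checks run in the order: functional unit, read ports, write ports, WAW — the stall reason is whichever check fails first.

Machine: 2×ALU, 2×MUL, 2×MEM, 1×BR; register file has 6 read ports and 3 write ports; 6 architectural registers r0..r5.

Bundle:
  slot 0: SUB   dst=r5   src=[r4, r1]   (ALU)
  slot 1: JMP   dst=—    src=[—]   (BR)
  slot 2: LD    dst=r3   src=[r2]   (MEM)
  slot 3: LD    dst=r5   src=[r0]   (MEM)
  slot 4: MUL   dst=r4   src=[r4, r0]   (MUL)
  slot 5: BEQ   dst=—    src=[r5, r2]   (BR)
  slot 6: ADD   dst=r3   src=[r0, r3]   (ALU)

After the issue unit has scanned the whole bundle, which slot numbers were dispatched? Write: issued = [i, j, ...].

issued = [0, 1, 2, 4]

#0 ALU src=r4,r1 dispatched  <A:1 Mu:2 Ld:2 B:1 rd:4 wr:2>
#1 BR src=- dispatched  <A:1 Mu:2 Ld:2 B:0 rd:4 wr:2>
#2 MEM src=r2 dispatched  <A:1 Mu:2 Ld:1 B:0 rd:3 wr:1>
#3 MEM src=r0 held:WAW  <A:1 Mu:2 Ld:1 B:0 rd:3 wr:1>
#4 MUL src=r4,r0 dispatched  <A:1 Mu:1 Ld:1 B:0 rd:1 wr:0>
#5 BR src=r5,r2 held:FU  <A:1 Mu:1 Ld:1 B:0 rd:1 wr:0>
#6 ALU src=r0,r3 held:RD_PORT  <A:1 Mu:1 Ld:1 B:0 rd:1 wr:0>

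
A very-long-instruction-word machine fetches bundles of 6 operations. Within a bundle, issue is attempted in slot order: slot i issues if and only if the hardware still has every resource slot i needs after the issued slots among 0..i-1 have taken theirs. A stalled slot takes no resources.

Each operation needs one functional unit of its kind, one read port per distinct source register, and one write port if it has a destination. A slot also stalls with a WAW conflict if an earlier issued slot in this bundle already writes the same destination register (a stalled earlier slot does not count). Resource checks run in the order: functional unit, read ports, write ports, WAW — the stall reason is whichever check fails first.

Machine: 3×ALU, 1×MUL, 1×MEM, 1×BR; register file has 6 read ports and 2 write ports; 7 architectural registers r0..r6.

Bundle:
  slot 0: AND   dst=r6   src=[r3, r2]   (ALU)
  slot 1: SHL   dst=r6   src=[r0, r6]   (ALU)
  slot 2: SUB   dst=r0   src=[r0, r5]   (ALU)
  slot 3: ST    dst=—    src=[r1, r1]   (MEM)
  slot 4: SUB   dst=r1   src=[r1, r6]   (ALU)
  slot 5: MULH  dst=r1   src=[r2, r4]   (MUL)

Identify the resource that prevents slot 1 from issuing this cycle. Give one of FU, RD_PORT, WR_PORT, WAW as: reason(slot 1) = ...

  0. ALU→r6 ⇒ go  {2A/1Mu/1Ld/1B | 4r 1w}
  1. ALU→r6 ⇒ no(WAW)  {2A/1Mu/1Ld/1B | 4r 1w}
  2. ALU→r0 ⇒ go  {1A/1Mu/1Ld/1B | 2r 0w}
  3. MEM ⇒ go  {1A/1Mu/0Ld/1B | 1r 0w}
  4. ALU→r1 ⇒ no(RD_PORT)  {1A/1Mu/0Ld/1B | 1r 0w}
  5. MUL→r1 ⇒ no(RD_PORT)  {1A/1Mu/0Ld/1B | 1r 0w}

reason(slot 1) = WAW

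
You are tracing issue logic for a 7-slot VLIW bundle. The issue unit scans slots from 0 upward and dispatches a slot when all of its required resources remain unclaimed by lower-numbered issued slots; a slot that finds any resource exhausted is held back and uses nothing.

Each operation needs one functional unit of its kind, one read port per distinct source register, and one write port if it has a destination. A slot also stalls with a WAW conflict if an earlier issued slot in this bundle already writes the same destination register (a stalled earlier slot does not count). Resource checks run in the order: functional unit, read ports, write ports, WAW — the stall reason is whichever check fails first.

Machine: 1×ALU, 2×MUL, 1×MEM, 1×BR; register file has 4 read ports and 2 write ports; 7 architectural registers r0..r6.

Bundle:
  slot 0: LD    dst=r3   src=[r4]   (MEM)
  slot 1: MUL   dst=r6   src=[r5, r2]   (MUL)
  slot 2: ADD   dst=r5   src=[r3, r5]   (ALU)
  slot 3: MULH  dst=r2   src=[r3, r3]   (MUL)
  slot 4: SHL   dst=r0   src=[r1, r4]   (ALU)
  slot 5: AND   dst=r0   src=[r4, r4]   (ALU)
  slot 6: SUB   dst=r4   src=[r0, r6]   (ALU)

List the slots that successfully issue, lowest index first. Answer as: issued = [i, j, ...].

issued = [0, 1]

slot 0 (MEM): ISSUE — free A1,Mu2,Ld0,B1 rp3 wp1
slot 1 (MUL): ISSUE — free A1,Mu1,Ld0,B1 rp1 wp0
slot 2 (ALU): stall RD_PORT — free A1,Mu1,Ld0,B1 rp1 wp0
slot 3 (MUL): stall WR_PORT — free A1,Mu1,Ld0,B1 rp1 wp0
slot 4 (ALU): stall RD_PORT — free A1,Mu1,Ld0,B1 rp1 wp0
slot 5 (ALU): stall WR_PORT — free A1,Mu1,Ld0,B1 rp1 wp0
slot 6 (ALU): stall RD_PORT — free A1,Mu1,Ld0,B1 rp1 wp0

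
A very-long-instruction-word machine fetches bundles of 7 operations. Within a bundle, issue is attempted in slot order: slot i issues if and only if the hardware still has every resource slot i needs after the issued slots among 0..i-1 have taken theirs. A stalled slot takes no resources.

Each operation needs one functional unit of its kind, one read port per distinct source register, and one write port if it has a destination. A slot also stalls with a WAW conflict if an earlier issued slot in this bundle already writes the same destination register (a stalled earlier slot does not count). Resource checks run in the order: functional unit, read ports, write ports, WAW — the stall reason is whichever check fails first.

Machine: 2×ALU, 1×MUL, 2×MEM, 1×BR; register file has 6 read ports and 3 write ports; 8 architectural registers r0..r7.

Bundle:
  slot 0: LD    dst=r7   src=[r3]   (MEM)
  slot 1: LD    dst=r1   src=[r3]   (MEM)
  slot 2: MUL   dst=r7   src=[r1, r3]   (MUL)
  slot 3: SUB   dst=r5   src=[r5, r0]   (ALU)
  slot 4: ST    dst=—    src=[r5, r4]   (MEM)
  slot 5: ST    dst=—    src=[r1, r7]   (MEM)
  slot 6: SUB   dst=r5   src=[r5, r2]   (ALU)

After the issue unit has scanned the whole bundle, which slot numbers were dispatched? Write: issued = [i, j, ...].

issued = [0, 1, 3]

slot 0 (MEM): ISSUE — free A2,Mu1,Ld1,B1 rp5 wp2
slot 1 (MEM): ISSUE — free A2,Mu1,Ld0,B1 rp4 wp1
slot 2 (MUL): stall WAW — free A2,Mu1,Ld0,B1 rp4 wp1
slot 3 (ALU): ISSUE — free A1,Mu1,Ld0,B1 rp2 wp0
slot 4 (MEM): stall FU — free A1,Mu1,Ld0,B1 rp2 wp0
slot 5 (MEM): stall FU — free A1,Mu1,Ld0,B1 rp2 wp0
slot 6 (ALU): stall WR_PORT — free A1,Mu1,Ld0,B1 rp2 wp0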